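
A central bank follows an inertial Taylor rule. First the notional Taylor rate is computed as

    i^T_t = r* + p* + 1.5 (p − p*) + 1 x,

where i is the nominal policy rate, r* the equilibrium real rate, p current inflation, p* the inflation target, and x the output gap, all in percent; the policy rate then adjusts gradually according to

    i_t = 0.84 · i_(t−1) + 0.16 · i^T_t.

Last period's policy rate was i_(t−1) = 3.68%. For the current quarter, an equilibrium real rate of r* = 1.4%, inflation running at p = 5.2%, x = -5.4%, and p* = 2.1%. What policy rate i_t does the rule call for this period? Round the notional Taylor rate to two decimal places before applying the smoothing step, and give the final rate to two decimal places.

3.53%

i^T_t = 1.4 + 2.1 + 1.5 × (5.2 − 2.1) + 1 × (-5.4)
   = 1.4 + 2.1 + 4.65 − 5.4 = 2.75
i_t = 0.84 × 3.68 + 0.16 × 2.75 = 3.0912 + 0.44 = 3.53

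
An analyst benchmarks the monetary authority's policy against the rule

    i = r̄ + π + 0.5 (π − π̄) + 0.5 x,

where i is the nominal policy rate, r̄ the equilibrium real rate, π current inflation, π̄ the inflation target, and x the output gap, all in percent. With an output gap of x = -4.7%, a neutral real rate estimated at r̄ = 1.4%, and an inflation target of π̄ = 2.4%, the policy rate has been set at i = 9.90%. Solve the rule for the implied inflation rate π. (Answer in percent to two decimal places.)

Collecting π: i = r̄ + (1 + 0.5) π − 0.5 π̄ + 0.5 x
1.5 π = 9.90 − 1.4 + 0.5 × 2.4 − 0.5 × (-4.7) = 12.05
π = 12.05 / 1.5 = 8.03

8.03%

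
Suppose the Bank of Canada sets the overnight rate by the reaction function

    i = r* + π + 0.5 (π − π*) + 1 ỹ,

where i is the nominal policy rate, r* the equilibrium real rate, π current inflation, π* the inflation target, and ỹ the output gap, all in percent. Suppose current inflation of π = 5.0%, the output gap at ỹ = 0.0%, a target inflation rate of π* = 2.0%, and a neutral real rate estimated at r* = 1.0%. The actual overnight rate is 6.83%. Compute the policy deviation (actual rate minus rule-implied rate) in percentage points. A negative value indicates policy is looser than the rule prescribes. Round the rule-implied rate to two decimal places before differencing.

-0.67 pp

i = 1.0 + 5.0 + 0.5 × (5.0 − 2.0) + 1 × 0.0
   = 1.0 + 5 + 1.5 + 0 = 7.50
Deviation = 6.83 − 7.50 = -0.67 pp.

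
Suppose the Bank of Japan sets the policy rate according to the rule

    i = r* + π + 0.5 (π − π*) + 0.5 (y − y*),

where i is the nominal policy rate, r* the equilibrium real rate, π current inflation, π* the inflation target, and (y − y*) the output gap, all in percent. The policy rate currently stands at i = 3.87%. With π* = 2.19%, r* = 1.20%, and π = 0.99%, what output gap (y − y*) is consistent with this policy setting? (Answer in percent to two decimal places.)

4.56%

0.5 (y − y*) = 3.87 − 1.20 − 0.99 − 0.5 × (0.99 − 2.19) = 2.28
(y − y*) = 2.28 / 0.5 = 4.56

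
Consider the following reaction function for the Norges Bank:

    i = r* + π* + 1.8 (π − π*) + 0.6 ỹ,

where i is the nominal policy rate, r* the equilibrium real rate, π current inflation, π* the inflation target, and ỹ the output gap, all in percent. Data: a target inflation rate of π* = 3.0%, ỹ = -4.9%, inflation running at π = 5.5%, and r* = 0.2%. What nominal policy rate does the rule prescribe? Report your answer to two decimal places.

i = 0.2 + 3.0 + 1.8 × (5.5 − 3.0) + 0.6 × (-4.9)
   = 0.2 + 3 + 4.5 − 2.94 = 4.76

4.76%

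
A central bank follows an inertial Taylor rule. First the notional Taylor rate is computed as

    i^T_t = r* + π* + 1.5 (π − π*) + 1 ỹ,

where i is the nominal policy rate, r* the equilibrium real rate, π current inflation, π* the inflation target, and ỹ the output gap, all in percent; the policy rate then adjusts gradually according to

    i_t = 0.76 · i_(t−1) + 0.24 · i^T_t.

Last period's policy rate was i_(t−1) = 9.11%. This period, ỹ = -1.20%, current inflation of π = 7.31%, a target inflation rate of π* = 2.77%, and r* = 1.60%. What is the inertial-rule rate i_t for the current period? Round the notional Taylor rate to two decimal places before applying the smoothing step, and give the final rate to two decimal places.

i^T_t = 1.60 + 2.77 + 1.5 × (7.31 − 2.77) + 1 × (-1.20)
   = 1.60 + 2.77 + 6.81 − 1.2 = 9.98
i_t = 0.76 × 9.11 + 0.24 × 9.98 = 6.9236 + 2.3952 = 9.32

9.32%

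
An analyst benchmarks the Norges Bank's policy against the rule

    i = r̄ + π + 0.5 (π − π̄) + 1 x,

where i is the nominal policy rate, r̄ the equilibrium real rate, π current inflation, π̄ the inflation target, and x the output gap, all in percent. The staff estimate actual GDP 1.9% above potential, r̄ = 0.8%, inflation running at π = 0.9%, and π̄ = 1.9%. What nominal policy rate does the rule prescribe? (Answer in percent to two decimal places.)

3.10%

Output 1.9% above potential → x = 1.9.
i = 0.8 + 0.9 + 0.5 × (0.9 − 1.9) + 1 × 1.9
   = 0.8 + 0.9 − 0.5 + 1.9 = 3.10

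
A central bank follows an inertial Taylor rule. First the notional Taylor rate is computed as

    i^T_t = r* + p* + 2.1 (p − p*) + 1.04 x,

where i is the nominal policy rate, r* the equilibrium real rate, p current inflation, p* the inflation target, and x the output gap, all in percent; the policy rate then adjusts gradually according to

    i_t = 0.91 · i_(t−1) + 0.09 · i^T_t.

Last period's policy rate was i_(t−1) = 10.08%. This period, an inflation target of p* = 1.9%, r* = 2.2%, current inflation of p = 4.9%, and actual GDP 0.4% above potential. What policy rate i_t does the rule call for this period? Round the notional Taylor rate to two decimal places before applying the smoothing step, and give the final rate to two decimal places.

10.15%

Output 0.4% above potential → x = 0.4.
i^T_t = 2.2 + 1.9 + 2.1 × (4.9 − 1.9) + 1.04 × 0.4
   = 2.2 + 1.9 + 6.3 + 0.416 = 10.82
i_t = 0.91 × 10.08 + 0.09 × 10.82 = 9.1728 + 0.9738 = 10.15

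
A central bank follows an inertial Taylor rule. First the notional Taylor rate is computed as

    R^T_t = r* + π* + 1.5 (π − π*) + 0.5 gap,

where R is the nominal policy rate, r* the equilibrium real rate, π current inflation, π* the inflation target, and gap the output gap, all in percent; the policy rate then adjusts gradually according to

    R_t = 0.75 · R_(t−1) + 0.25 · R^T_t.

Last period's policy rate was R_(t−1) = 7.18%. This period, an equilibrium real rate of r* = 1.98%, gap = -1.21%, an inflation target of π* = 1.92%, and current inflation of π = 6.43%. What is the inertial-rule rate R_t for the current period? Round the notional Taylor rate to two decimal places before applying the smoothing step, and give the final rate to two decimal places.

7.90%

R^T_t = 1.98 + 1.92 + 1.5 × (6.43 − 1.92) + 0.5 × (-1.21)
   = 1.98 + 1.92 + 6.765 − 0.605 = 10.06
R_t = 0.75 × 7.18 + 0.25 × 10.06 = 5.385 + 2.515 = 7.90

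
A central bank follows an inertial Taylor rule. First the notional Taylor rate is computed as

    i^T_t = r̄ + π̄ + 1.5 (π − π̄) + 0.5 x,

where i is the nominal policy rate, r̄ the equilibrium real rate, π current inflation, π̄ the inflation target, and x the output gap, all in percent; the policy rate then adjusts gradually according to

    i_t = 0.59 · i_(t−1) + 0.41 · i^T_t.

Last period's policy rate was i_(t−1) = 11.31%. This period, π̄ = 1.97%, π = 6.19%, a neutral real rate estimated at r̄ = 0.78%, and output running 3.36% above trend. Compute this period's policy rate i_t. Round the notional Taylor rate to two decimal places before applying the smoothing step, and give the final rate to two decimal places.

11.08%

Output 3.36% above potential → x = 3.36.
i^T_t = 0.78 + 1.97 + 1.5 × (6.19 − 1.97) + 0.5 × 3.36
   = 0.78 + 1.97 + 6.33 + 1.68 = 10.76
i_t = 0.59 × 11.31 + 0.41 × 10.76 = 6.6729 + 4.4116 = 11.08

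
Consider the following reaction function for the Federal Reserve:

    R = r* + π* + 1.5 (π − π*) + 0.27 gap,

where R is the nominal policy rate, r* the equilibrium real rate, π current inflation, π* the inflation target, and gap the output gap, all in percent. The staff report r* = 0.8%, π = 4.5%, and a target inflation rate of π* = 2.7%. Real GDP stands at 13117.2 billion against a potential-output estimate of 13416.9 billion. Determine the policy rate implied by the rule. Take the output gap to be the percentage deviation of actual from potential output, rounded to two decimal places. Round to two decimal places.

5.60%

Output gap = 100 × (13117.2 − 13416.9) / 13416.9 = -2.23%.
R = 0.80 + 2.70 + 1.5 × (4.50 − 2.70) + 0.27 × (-2.23)
   = 0.80 + 2.7 + 2.7 − 0.6021 = 5.60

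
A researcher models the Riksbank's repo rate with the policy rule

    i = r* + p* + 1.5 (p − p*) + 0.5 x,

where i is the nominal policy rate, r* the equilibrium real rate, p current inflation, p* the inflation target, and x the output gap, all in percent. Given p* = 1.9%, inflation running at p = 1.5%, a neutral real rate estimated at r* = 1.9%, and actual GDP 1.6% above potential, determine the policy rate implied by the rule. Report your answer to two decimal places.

Output 1.6% above potential → x = 1.6.
i = 1.9 + 1.9 + 1.5 × (1.5 − 1.9) + 0.5 × 1.6
   = 1.9 + 1.9 − 0.6 + 0.8 = 4.00

4.00%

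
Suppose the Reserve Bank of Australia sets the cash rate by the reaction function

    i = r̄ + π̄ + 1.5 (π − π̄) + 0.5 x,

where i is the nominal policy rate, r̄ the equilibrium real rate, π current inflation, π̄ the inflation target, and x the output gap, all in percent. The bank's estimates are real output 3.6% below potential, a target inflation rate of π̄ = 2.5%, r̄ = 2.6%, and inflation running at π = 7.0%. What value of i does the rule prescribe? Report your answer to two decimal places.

Output 3.6% below potential → x = -3.6.
i = 2.6 + 2.5 + 1.5 × (7.0 − 2.5) + 0.5 × (-3.6)
   = 2.6 + 2.5 + 6.75 − 1.8 = 10.05

10.05%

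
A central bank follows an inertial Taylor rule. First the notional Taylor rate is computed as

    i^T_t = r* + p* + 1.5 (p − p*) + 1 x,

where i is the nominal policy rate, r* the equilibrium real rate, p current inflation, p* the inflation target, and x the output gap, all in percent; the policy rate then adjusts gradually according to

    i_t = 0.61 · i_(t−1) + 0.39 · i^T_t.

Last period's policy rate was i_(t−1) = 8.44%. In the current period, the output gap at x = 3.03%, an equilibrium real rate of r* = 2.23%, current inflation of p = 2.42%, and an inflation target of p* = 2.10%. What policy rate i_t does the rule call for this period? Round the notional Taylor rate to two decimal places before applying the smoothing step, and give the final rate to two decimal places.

8.21%

i^T_t = 2.23 + 2.10 + 1.5 × (2.42 − 2.10) + 1 × 3.03
   = 2.23 + 2.1 + 0.48 + 3.03 = 7.84
i_t = 0.61 × 8.44 + 0.39 × 7.84 = 5.1484 + 3.0576 = 8.21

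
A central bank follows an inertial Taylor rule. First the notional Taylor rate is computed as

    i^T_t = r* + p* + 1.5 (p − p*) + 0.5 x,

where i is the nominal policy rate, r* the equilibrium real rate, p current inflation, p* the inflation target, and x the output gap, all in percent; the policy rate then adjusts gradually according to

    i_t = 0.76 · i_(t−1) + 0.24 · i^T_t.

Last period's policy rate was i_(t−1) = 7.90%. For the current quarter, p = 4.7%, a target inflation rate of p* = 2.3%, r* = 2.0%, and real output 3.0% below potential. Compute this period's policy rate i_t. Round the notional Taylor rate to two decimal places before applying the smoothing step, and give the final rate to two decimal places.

7.54%

Output 3.0% below potential → x = -3.0.
i^T_t = 2.0 + 2.3 + 1.5 × (4.7 − 2.3) + 0.5 × (-3.0)
   = 2.0 + 2.3 + 3.6 − 1.5 = 6.40
i_t = 0.76 × 7.90 + 0.24 × 6.40 = 6.004 + 1.536 = 7.54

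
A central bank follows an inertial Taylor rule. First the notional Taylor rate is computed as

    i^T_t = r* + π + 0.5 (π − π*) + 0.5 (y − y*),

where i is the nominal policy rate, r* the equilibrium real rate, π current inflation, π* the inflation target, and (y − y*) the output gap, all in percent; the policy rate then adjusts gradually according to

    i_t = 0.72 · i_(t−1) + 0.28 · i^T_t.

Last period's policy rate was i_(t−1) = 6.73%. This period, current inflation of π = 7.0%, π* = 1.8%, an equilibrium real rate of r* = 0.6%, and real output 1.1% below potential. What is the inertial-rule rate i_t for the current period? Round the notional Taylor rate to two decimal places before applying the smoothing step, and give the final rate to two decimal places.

7.55%

Output 1.1% below potential → (y − y*) = -1.1.
i^T_t = 0.6 + 7.0 + 0.5 × (7.0 − 1.8) + 0.5 × (-1.1)
   = 0.6 + 7 + 2.6 − 0.55 = 9.65
i_t = 0.72 × 6.73 + 0.28 × 9.65 = 4.8456 + 2.702 = 7.55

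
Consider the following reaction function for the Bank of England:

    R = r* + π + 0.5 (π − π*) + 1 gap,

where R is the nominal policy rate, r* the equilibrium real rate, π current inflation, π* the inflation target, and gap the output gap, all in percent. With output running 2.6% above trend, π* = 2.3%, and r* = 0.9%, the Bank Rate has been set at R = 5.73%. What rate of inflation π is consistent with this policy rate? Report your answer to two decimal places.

2.25%

Output 2.6% above potential → gap = 2.6.
Collecting π: R = r* + (1 + 0.5) π − 0.5 π* + 1 gap
1.5 π = 5.73 − 0.9 + 0.5 × 2.3 − 1 × 2.6 = 3.38
π = 3.38 / 1.5 = 2.25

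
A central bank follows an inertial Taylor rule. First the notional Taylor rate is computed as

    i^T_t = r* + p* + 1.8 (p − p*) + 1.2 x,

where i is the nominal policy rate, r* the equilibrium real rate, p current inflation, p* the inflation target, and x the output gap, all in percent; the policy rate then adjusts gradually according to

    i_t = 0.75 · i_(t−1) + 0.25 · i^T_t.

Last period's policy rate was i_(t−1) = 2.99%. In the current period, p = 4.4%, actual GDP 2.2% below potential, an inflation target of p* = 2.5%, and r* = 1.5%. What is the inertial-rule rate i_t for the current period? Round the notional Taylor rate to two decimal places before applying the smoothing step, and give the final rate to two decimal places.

3.44%

Output 2.2% below potential → x = -2.2.
i^T_t = 1.5 + 2.5 + 1.8 × (4.4 − 2.5) + 1.2 × (-2.2)
   = 1.5 + 2.5 + 3.42 − 2.64 = 4.78
i_t = 0.75 × 2.99 + 0.25 × 4.78 = 2.2425 + 1.195 = 3.44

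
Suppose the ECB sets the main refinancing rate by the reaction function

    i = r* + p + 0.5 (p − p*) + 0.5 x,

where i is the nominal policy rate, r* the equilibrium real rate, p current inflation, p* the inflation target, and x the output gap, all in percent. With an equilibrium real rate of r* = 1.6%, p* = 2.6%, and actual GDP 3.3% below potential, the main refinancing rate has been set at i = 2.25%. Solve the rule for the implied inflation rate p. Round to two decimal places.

Output 3.3% below potential → x = -3.3.
Collecting p: i = r* + (1 + 0.5) p − 0.5 p* + 0.5 x
1.5 p = 2.25 − 1.6 + 0.5 × 2.6 − 0.5 × (-3.3) = 3.6
p = 3.6 / 1.5 = 2.40

2.40%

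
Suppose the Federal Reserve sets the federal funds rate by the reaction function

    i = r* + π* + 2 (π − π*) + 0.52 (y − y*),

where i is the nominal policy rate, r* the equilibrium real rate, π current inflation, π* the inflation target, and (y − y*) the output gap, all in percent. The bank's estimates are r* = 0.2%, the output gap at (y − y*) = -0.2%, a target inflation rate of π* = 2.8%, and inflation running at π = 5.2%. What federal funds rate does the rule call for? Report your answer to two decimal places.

7.70%

i = 0.2 + 2.8 + 2 × (5.2 − 2.8) + 0.52 × (-0.2)
   = 0.2 + 2.8 + 4.8 − 0.104 = 7.70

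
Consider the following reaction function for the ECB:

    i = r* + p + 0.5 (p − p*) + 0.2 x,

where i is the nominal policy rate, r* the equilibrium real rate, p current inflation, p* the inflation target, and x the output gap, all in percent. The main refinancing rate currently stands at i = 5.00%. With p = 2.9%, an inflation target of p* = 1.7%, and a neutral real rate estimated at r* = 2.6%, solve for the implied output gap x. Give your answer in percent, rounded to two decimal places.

0.2 x = 5.00 − 2.6 − 2.9 − 0.5 × (2.9 − 1.7) = -1.1
x = -1.1 / 0.2 = -5.50

-5.50%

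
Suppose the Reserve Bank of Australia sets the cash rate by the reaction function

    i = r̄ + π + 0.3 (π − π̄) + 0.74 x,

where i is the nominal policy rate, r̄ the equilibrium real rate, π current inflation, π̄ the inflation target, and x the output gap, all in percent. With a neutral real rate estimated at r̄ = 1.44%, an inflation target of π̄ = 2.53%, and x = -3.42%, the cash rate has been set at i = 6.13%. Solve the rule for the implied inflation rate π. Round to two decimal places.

Collecting π: i = r̄ + (1 + 0.3) π − 0.3 π̄ + 0.74 x
1.3 π = 6.13 − 1.44 + 0.3 × 2.53 − 0.74 × (-3.42) = 7.9798
π = 7.9798 / 1.3 = 6.14

6.14%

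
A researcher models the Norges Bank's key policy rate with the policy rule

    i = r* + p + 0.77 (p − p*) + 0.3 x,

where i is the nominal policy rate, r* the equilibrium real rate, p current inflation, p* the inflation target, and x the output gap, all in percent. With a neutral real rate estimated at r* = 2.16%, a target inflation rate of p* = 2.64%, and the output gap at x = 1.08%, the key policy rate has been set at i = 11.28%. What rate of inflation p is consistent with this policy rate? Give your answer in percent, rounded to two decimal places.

Collecting p: i = r* + (1 + 0.77) p − 0.77 p* + 0.3 x
1.77 p = 11.28 − 2.16 + 0.77 × 2.64 − 0.3 × 1.08 = 10.8288
p = 10.8288 / 1.77 = 6.12

6.12%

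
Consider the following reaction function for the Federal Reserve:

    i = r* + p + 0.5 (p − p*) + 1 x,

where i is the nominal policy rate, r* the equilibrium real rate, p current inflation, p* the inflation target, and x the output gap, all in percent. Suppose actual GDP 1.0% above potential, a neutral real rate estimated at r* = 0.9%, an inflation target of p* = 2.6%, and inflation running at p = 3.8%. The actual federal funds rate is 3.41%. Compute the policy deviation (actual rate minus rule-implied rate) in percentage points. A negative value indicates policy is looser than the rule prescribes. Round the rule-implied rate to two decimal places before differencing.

-2.89 pp

Output 1.0% above potential → x = 1.0.
i = 0.9 + 3.8 + 0.5 × (3.8 − 2.6) + 1 × 1.0
   = 0.9 + 3.8 + 0.6 + 1 = 6.30
Deviation = 3.41 − 6.30 = -2.89 pp.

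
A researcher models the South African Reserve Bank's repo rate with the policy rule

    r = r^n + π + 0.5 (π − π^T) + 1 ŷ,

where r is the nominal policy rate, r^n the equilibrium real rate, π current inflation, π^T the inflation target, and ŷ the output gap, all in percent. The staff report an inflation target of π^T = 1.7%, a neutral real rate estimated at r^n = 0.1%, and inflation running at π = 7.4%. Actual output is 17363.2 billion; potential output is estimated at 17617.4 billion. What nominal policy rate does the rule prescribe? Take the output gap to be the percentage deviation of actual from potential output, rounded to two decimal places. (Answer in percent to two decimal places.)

Output gap = 100 × (17363.2 − 17617.4) / 17617.4 = -1.44%.
r = 0.10 + 7.40 + 0.5 × (7.40 − 1.70) + 1 × (-1.44)
   = 0.10 + 7.4 + 2.85 − 1.44 = 8.91

8.91%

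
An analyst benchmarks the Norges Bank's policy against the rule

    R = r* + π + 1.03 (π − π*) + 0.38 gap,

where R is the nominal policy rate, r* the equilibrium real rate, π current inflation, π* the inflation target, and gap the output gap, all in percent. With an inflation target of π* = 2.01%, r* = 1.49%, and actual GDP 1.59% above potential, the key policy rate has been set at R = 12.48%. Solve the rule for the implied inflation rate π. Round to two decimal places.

Output 1.59% above potential → gap = 1.59.
Collecting π: R = r* + (1 + 1.03) π − 1.03 π* + 0.38 gap
2.03 π = 12.48 − 1.49 + 1.03 × 2.01 − 0.38 × 1.59 = 12.4561
π = 12.4561 / 2.03 = 6.14

6.14%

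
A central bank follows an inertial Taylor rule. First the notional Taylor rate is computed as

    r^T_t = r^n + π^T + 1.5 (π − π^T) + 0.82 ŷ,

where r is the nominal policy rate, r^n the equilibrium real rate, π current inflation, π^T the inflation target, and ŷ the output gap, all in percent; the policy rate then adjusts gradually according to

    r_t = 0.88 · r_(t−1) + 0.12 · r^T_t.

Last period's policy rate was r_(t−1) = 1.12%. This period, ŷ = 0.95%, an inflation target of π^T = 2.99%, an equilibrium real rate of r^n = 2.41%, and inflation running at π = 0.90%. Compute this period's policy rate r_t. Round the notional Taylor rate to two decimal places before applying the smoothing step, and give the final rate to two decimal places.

1.35%

r^T_t = 2.41 + 2.99 + 1.5 × (0.90 − 2.99) + 0.82 × 0.95
   = 2.41 + 2.99 − 3.135 + 0.779 = 3.04
r_t = 0.88 × 1.12 + 0.12 × 3.04 = 0.9856 + 0.3648 = 1.35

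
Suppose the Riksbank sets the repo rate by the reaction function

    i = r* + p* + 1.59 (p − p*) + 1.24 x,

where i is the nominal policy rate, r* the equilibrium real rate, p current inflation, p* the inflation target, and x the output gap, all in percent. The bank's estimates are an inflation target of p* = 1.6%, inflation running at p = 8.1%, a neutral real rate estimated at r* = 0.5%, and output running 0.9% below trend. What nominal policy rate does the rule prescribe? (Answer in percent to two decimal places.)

Output 0.9% below potential → x = -0.9.
i = 0.5 + 1.6 + 1.59 × (8.1 − 1.6) + 1.24 × (-0.9)
   = 0.5 + 1.6 + 10.335 − 1.116 = 11.32

11.32%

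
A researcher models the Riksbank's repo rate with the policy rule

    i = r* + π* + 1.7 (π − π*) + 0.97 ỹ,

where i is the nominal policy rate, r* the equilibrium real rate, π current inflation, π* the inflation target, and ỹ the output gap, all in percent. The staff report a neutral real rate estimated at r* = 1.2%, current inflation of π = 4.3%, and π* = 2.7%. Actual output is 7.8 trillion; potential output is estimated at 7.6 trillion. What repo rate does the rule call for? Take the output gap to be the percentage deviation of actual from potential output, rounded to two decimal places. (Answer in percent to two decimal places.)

9.17%

Output gap = 100 × (7.8 − 7.6) / 7.6 = 2.63%.
i = 1.20 + 2.70 + 1.7 × (4.30 − 2.70) + 0.97 × 2.63
   = 1.20 + 2.7 + 2.72 + 2.5511 = 9.17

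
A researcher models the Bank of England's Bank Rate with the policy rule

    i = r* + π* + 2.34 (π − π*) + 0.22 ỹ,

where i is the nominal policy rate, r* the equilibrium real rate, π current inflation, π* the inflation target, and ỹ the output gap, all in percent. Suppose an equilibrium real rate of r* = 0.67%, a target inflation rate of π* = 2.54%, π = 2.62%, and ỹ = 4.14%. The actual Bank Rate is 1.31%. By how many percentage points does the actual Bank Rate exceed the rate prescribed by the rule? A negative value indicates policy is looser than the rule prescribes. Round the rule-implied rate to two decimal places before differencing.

i = 0.67 + 2.54 + 2.34 × (2.62 − 2.54) + 0.22 × 4.14
   = 0.67 + 2.54 + 0.1872 + 0.9108 = 4.31
Deviation = 1.31 − 4.31 = -3.00 pp.

-3.00 pp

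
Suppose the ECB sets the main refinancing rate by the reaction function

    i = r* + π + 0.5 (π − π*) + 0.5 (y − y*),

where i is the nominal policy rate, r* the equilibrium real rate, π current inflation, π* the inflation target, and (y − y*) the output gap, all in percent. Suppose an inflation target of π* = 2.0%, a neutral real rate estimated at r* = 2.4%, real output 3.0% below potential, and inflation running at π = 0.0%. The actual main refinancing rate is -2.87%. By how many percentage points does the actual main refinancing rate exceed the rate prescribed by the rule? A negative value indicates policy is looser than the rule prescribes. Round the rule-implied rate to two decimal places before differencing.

Output 3.0% below potential → (y − y*) = -3.0.
i = 2.4 + 0.0 + 0.5 × (0.0 − 2.0) + 0.5 × (-3.0)
   = 2.4 + 0 − 1 − 1.5 = -0.10
Deviation = -2.87 − (-0.10) = -2.77 pp.

-2.77 pp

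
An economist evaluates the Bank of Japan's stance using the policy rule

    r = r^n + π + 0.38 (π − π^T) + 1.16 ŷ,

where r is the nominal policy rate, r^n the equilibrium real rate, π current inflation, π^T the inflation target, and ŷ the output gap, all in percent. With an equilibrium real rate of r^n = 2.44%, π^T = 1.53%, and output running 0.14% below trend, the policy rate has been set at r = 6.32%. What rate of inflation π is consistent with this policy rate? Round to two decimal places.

3.35%

Output 0.14% below potential → ŷ = -0.14.
Collecting π: r = r^n + (1 + 0.38) π − 0.38 π^T + 1.16 ŷ
1.38 π = 6.32 − 2.44 + 0.38 × 1.53 − 1.16 × (-0.14) = 4.6238
π = 4.6238 / 1.38 = 3.35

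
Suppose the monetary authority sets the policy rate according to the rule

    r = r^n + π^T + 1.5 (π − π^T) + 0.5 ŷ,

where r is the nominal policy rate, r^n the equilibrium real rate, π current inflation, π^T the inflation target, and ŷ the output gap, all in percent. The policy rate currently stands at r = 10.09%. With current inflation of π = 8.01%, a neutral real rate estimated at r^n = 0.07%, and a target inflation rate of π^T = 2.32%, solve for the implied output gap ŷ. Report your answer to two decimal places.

-1.67%

0.5 ŷ = 10.09 − 0.07 − 2.32 − 1.5 × (8.01 − 2.32) = -0.835
ŷ = -0.835 / 0.5 = -1.67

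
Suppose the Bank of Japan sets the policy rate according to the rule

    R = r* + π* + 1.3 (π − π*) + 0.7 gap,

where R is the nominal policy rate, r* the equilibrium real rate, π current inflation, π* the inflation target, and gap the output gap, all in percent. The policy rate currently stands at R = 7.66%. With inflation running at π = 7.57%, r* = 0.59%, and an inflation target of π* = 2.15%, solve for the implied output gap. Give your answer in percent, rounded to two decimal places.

0.7 gap = 7.66 − 0.59 − 2.15 − 1.3 × (7.57 − 2.15) = -2.126
gap = -2.126 / 0.7 = -3.04

-3.04%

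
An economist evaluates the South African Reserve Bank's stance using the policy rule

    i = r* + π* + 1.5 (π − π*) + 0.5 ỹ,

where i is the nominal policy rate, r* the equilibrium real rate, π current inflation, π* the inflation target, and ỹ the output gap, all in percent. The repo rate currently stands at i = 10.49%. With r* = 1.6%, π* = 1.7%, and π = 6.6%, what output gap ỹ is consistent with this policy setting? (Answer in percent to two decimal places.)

0.5 ỹ = 10.49 − 1.6 − 1.7 − 1.5 × (6.6 − 1.7) = -0.16
ỹ = -0.16 / 0.5 = -0.32

-0.32%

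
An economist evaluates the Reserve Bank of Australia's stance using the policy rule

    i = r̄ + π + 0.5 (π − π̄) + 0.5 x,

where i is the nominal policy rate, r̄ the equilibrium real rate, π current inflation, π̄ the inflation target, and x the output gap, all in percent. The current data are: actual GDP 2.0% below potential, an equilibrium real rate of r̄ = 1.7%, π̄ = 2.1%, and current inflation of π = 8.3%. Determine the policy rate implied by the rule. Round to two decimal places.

12.10%

Output 2.0% below potential → x = -2.0.
i = 1.7 + 8.3 + 0.5 × (8.3 − 2.1) + 0.5 × (-2.0)
   = 1.7 + 8.3 + 3.1 − 1 = 12.10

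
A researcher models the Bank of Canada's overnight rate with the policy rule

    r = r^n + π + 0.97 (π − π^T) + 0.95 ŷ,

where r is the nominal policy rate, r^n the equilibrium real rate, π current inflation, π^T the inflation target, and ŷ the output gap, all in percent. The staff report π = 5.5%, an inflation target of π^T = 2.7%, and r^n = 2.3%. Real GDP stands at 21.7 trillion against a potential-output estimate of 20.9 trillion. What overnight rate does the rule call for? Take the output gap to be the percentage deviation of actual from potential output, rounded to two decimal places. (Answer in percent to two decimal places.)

14.15%

Output gap = 100 × (21.7 − 20.9) / 20.9 = 3.83%.
r = 2.30 + 5.50 + 0.97 × (5.50 − 2.70) + 0.95 × 3.83
   = 2.30 + 5.5 + 2.716 + 3.6385 = 14.15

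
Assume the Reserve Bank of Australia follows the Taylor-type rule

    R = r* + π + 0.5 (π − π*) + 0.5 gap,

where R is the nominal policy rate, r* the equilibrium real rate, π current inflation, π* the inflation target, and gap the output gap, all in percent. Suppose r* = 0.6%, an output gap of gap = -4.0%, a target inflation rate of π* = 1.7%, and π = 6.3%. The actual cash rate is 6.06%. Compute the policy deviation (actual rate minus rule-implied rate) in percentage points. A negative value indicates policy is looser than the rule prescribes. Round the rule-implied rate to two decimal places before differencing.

-1.14 pp

R = 0.6 + 6.3 + 0.5 × (6.3 − 1.7) + 0.5 × (-4.0)
   = 0.6 + 6.3 + 2.3 − 2 = 7.20
Deviation = 6.06 − 7.20 = -1.14 pp.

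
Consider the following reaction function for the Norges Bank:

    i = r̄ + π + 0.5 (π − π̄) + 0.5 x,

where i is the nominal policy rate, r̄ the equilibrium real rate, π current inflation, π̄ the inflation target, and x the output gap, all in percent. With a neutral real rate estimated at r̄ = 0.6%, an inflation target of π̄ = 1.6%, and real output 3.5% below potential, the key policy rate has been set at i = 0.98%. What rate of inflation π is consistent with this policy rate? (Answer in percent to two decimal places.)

Output 3.5% below potential → x = -3.5.
Collecting π: i = r̄ + (1 + 0.5) π − 0.5 π̄ + 0.5 x
1.5 π = 0.98 − 0.6 + 0.5 × 1.6 − 0.5 × (-3.5) = 2.93
π = 2.93 / 1.5 = 1.95

1.95%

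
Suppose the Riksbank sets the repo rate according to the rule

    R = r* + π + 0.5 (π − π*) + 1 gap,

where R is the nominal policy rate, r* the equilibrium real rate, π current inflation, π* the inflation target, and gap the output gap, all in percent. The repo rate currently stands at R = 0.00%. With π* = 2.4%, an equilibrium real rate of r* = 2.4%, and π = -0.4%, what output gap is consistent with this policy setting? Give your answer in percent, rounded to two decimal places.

1 gap = 0.00 − 2.4 − (-0.4) − 0.5 × ((-0.4) − 2.4) = -0.6
gap = -0.6 / 1 = -0.60

-0.60%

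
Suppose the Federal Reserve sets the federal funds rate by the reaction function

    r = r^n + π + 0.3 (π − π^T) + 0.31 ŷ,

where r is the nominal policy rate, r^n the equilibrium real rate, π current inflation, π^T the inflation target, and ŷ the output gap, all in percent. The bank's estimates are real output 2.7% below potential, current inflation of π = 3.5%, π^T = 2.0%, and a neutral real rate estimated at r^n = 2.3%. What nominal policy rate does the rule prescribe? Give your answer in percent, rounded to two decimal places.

5.41%

Output 2.7% below potential → ŷ = -2.7.
r = 2.3 + 3.5 + 0.3 × (3.5 − 2.0) + 0.31 × (-2.7)
   = 2.3 + 3.5 + 0.45 − 0.837 = 5.41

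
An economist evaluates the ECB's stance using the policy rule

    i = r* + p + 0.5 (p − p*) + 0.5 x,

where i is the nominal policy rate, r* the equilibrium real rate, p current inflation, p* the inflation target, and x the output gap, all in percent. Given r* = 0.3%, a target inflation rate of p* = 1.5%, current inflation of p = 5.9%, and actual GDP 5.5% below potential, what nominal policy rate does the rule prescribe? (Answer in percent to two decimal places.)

Output 5.5% below potential → x = -5.5.
i = 0.3 + 5.9 + 0.5 × (5.9 − 1.5) + 0.5 × (-5.5)
   = 0.3 + 5.9 + 2.2 − 2.75 = 5.65

5.65%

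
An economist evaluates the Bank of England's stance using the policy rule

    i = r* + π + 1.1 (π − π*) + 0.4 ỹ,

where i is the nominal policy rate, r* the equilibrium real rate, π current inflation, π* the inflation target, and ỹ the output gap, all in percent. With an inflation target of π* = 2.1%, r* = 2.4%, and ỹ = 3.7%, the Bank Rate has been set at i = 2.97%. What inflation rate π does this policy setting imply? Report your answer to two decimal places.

Collecting π: i = r* + (1 + 1.1) π − 1.1 π* + 0.4 ỹ
2.1 π = 2.97 − 2.4 + 1.1 × 2.1 − 0.4 × 3.7 = 1.4
π = 1.4 / 2.1 = 0.67

0.67%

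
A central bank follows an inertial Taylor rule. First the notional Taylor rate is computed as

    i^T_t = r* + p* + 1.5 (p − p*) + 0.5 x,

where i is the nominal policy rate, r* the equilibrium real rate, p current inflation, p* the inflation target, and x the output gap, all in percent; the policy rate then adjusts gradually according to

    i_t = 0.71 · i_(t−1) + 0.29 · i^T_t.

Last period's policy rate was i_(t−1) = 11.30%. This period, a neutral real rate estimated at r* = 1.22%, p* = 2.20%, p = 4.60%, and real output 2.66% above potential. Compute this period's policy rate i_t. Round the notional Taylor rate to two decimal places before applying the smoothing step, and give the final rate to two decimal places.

10.44%

Output 2.66% above potential → x = 2.66.
i^T_t = 1.22 + 2.20 + 1.5 × (4.60 − 2.20) + 0.5 × 2.66
   = 1.22 + 2.2 + 3.6 + 1.33 = 8.35
i_t = 0.71 × 11.30 + 0.29 × 8.35 = 8.023 + 2.4215 = 10.44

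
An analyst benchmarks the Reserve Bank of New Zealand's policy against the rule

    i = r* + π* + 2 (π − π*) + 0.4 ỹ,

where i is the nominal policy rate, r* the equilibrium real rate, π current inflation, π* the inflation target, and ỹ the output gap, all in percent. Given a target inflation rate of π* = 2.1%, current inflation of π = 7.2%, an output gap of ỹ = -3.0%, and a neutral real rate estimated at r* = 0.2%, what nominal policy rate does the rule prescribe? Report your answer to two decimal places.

11.30%

i = 0.2 + 2.1 + 2 × (7.2 − 2.1) + 0.4 × (-3.0)
   = 0.2 + 2.1 + 10.2 − 1.2 = 11.30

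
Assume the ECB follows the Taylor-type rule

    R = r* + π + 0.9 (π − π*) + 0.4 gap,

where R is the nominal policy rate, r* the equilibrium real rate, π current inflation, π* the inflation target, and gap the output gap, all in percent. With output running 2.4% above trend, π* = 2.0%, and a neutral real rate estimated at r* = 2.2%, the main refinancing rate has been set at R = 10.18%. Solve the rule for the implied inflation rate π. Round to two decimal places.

Output 2.4% above potential → gap = 2.4.
Collecting π: R = r* + (1 + 0.9) π − 0.9 π* + 0.4 gap
1.9 π = 10.18 − 2.2 + 0.9 × 2.0 − 0.4 × 2.4 = 8.82
π = 8.82 / 1.9 = 4.64

4.64%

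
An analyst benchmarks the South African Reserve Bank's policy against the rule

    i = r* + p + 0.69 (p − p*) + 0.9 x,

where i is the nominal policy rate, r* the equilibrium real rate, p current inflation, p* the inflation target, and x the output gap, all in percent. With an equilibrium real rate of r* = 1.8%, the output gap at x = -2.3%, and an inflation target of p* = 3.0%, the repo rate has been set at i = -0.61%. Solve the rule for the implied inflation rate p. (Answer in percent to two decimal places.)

1.02%

Collecting p: i = r* + (1 + 0.69) p − 0.69 p* + 0.9 x
1.69 p = -0.61 − 1.8 + 0.69 × 3.0 − 0.9 × (-2.3) = 1.73
p = 1.73 / 1.69 = 1.02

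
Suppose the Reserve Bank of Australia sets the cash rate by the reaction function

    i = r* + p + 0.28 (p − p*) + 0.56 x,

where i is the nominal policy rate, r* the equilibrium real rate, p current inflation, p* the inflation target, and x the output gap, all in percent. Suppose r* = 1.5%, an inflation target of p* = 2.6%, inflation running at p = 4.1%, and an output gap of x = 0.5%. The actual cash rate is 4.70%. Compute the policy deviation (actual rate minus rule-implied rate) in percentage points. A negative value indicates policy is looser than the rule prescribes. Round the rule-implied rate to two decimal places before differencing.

i = 1.5 + 4.1 + 0.28 × (4.1 − 2.6) + 0.56 × 0.5
   = 1.5 + 4.1 + 0.42 + 0.28 = 6.30
Deviation = 4.70 − 6.30 = -1.60 pp.

-1.60 pp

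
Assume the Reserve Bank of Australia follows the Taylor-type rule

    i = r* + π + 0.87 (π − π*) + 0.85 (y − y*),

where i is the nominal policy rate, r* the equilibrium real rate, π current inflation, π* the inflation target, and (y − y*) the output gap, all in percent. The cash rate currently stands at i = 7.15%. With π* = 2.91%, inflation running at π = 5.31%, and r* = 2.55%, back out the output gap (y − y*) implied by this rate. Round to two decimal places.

-3.29%

0.85 (y − y*) = 7.15 − 2.55 − 5.31 − 0.87 × (5.31 − 2.91) = -2.798
(y − y*) = -2.798 / 0.85 = -3.29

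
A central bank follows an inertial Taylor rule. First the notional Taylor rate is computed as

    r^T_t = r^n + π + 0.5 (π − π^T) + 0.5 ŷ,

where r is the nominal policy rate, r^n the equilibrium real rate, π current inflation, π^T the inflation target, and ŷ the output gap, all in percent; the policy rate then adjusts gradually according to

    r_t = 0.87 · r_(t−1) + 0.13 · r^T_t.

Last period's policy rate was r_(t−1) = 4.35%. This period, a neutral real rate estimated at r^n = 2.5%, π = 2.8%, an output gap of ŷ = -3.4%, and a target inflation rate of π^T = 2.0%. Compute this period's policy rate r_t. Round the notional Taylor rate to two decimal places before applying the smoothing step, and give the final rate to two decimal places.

r^T_t = 2.5 + 2.8 + 0.5 × (2.8 − 2.0) + 0.5 × (-3.4)
   = 2.5 + 2.8 + 0.4 − 1.7 = 4.00
r_t = 0.87 × 4.35 + 0.13 × 4.00 = 3.7845 + 0.52 = 4.30

4.30%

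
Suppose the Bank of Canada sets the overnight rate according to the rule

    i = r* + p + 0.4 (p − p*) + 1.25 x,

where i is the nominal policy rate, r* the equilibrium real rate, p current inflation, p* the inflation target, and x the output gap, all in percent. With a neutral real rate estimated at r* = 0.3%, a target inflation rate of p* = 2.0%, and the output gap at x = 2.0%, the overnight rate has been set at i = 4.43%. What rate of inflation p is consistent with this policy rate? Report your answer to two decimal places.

Collecting p: i = r* + (1 + 0.4) p − 0.4 p* + 1.25 x
1.4 p = 4.43 − 0.3 + 0.4 × 2.0 − 1.25 × 2.0 = 2.43
p = 2.43 / 1.4 = 1.74

1.74%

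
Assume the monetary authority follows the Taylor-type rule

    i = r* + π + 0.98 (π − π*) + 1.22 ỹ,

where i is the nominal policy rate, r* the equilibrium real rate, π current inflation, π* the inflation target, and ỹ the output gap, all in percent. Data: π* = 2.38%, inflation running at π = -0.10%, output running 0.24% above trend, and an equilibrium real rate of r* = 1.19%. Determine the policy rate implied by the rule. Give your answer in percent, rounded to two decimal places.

-1.05%

Output 0.24% above potential → ỹ = 0.24.
i = 1.19 + (-0.10) + 0.98 × (-0.10 − 2.38) + 1.22 × 0.24
   = 1.19 − 0.1 − 2.4304 + 0.2928 = -1.05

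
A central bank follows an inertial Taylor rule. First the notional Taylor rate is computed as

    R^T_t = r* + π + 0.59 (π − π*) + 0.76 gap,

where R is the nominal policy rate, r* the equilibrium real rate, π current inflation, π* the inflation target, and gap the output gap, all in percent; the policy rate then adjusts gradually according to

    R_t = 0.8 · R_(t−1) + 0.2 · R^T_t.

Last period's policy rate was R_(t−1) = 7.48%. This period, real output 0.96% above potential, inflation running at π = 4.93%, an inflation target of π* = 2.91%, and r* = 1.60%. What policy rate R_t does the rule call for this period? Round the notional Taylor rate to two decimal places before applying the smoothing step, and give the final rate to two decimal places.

Output 0.96% above potential → gap = 0.96.
R^T_t = 1.60 + 4.93 + 0.59 × (4.93 − 2.91) + 0.76 × 0.96
   = 1.60 + 4.93 + 1.1918 + 0.7296 = 8.45
R_t = 0.8 × 7.48 + 0.2 × 8.45 = 5.984 + 1.69 = 7.67

7.67%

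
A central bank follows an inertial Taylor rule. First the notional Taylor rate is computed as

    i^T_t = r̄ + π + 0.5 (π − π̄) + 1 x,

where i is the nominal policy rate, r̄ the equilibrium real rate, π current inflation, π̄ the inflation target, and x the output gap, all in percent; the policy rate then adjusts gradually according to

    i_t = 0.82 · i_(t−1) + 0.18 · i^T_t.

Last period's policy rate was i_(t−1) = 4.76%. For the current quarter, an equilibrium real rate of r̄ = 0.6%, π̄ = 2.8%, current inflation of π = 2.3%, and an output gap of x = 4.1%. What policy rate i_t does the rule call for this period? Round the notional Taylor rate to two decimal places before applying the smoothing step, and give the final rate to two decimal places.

5.12%

i^T_t = 0.6 + 2.3 + 0.5 × (2.3 − 2.8) + 1 × 4.1
   = 0.6 + 2.3 − 0.25 + 4.1 = 6.75
i_t = 0.82 × 4.76 + 0.18 × 6.75 = 3.9032 + 1.215 = 5.12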